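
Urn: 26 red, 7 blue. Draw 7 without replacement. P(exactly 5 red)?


Hypergeometric: C(26,5)×C(7,2)/C(33,7)
= 65780×21/4272048 = 10465/32364

P(X=5) = 10465/32364 ≈ 32.34%


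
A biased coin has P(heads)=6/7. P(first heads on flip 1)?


Geometric: P(X=1) = (1-p)^(k-1)×p = (1/7)^0×6/7 = 6/7

P(X=1) = 6/7 ≈ 85.71%


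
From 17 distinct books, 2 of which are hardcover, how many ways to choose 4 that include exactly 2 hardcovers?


Choose 2 of the 2 hardcovers and 2 of the other 15 books:
C(2,2)×C(15,2) = 1×105 = 105

105


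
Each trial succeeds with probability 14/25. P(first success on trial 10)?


Geometric: P(X=10) = (1-p)^(k-1)×p = (11/25)^9×14/25 = 33011267674/95367431640625

P(X=10) = 33011267674/95367431640625 ≈ 0.03%


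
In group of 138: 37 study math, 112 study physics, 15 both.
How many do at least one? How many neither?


|A∪B| = 37+112-15 = 134
Neither = 138-134 = 4

At least one: 134; Neither: 4


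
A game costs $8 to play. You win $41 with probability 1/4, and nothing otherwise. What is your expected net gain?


E[gain] = (41-8)×1/4 + (-8)×3/4
= 33/4 - 6 = 9/4

Expected net gain = $9/4 ≈ $2.25


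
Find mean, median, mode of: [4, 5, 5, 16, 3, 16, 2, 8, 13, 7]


Sorted: [2, 3, 4, 5, 5, 7, 8, 13, 16, 16]
Mean = 79/10
Median = 6
Freq: {4: 1, 5: 2, 16: 2, 3: 1, 2: 1, 8: 1, 13: 1, 7: 1}
Mode: [5, 16]

Mean=79/10, Median=6, Mode=[5, 16]


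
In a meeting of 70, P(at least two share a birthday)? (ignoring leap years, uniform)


P(all different) = Π(365-i)/365 for i=0..69
= 0.000840
P(match) = 1 - 0.000840 = 0.999160

P ≈ 0.9992 ≈ 99.92%


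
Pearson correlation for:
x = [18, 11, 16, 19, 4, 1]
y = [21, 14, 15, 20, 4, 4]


n=6, Σx=69, Σy=78, Σxy=1172, Σx²=1079, Σy²=1294
r = (6×1172 - 69×78)/√((6×1079 - 69²)(6×1294 - 78²))
= 1650/√(1713×1680) = 1650/√2877840 ≈ 1650/1696.4198 ≈ 0.9726

r ≈ 0.9726


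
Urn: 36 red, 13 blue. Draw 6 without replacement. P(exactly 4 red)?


Hypergeometric: C(36,4)×C(13,2)/C(49,6)
= 58905×78/13983816 = 9945/30268

P(X=4) = 9945/30268 ≈ 32.86%


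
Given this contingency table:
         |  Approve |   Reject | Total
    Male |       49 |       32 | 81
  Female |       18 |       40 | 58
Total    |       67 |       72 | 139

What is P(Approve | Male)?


P(Approve | Male) = 49/(49+32) = 49/81

P(Approve|Male) = 49/81 ≈ 60.49%


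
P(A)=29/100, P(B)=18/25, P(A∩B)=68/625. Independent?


P(A)×P(B) = 261/1250
P(A∩B) = 68/625
Not equal → NOT independent

No, not independent


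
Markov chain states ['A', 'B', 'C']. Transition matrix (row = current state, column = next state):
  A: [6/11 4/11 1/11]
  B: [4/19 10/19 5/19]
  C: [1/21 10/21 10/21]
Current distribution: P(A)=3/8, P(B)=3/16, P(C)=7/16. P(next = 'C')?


P(next=C) = Σᵢ P(now=i)×P(i→C)
= 3/8×1/11 + 3/16×5/19 + 7/16×10/21
= 3/88 + 15/304 + 5/24 = 2927/10032

P = 2927/10032 ≈ 0.2918


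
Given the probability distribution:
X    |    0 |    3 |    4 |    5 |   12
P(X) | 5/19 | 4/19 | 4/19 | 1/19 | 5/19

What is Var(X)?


E[X] = 93/19
E[X²] = 845/19
Var(X) = E[X²] - (E[X])² = 845/19 - 8649/361 = 7406/361

Var(X) = 7406/361 ≈ 20.5152


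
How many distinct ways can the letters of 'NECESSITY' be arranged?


Letters: 9, freq: {'N': 1, 'E': 2, 'C': 1, 'S': 2, 'I': 1, 'T': 1, 'Y': 1}
9!/(1!×2!×1!×2!×1!×1!×1!) = 362880/4 = 90720

90720


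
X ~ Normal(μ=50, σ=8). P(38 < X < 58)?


z₁=(38-50)/8=-1.5, z₂=(58-50)/8=1.0
P = Φ(1.0) - Φ(-1.5) = 0.841345 - 0.066807 = 0.774538 ≈ 0.7745

P(38 < X < 58) ≈ 0.7745


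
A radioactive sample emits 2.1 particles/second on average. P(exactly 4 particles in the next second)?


Poisson(λ=2.1): P(X=4) = e^(-λ)×λ^k/k!
= e^(-2.1) × 2.1^4 / 4!
≈ 0.1224564283 × 19.4481 / 24 ≈ 0.099231

P(X=4) ≈ 0.099231 ≈ 9.92%


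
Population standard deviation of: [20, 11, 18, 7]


Mean = 56/4 = 14
  (20-14)²=36
  (11-14)²=9
  (18-14)²=16
  (7-14)²=49
Σ(x-μ)² = 110
σ² = 110/4 = 55/2

σ = √(55/2) ≈ 5.2440


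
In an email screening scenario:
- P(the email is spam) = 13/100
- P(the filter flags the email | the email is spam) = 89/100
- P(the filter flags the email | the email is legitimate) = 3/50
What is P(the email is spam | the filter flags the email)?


Using Bayes' theorem:
P(A|B) = P(B|A)·P(A) / P(B)

P(the filter flags the email) = 89/100 × 13/100 + 3/50 × 87/100
= 1157/10000 + 261/5000 = 1679/10000

P(the email is spam|the filter flags the email) = (1157/10000) / (1679/10000) = 1157/1679

P(the email is spam|the filter flags the email) = 1157/1679 ≈ 68.91%


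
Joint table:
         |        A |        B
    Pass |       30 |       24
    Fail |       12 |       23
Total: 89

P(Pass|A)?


P(Pass|A) = 30/(30+12) = 30/42 = 5/7

P = 5/7 ≈ 71.43%


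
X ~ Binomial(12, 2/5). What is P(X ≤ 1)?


P(X ≤ 1) = Σ P(X=i) for i=0..1
P(X=0) = 531441/244140625
P(X=1) = 4251528/244140625
Sum = 4782969/244140625

P(X ≤ 1) = 4782969/244140625 ≈ 1.96%


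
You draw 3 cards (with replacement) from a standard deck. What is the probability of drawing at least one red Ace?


P(not a red Ace) = 50/52 = 25/26
P(none in 3 draws) = (25/26)^3 = 15625/17576
P(≥1 red Ace) = 1 - 15625/17576 = 1951/17576

P = 1951/17576 ≈ 11.10%


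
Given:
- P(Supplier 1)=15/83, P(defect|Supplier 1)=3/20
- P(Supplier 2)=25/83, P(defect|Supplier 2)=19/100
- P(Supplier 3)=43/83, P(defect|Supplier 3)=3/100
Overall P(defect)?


P(B) = Σ P(B|Aᵢ)×P(Aᵢ)
  3/20×15/83 = 9/332
  19/100×25/83 = 19/332
  3/100×43/83 = 129/8300
Sum = 829/8300

P(defect) = 829/8300 ≈ 9.99%


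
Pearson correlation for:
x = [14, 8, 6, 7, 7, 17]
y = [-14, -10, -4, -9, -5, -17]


n=6, Σx=59, Σy=-59, Σxy=-687, Σx²=683, Σy²=707
r = (6×(-687) - 59×(-59))/√((6×683 - 59²)(6×707 - (-59)²))
= -641/√(617×761) = -641/√469537 ≈ -641/685.2277 ≈ -0.9355

r ≈ -0.9355


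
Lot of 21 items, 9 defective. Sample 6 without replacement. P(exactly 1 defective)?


Hypergeometric: C(9,1)×C(12,5)/C(21,6)
= 9×792/54264 = 297/2261

P(X=1) = 297/2261 ≈ 13.14%


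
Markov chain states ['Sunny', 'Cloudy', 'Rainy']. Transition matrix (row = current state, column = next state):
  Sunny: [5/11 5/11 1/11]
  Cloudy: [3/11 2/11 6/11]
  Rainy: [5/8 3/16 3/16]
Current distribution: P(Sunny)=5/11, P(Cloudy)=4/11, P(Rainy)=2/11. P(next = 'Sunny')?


P(next=Sunny) = Σᵢ P(now=i)×P(i→Sunny)
= 5/11×5/11 + 4/11×3/11 + 2/11×5/8
= 25/121 + 12/121 + 5/44 = 203/484

P = 203/484 ≈ 0.4194


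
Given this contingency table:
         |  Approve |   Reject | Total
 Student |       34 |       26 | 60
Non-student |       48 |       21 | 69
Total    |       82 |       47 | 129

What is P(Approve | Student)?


P(Approve | Student) = 34/(34+26) = 34/60 = 17/30

P(Approve|Student) = 17/30 ≈ 56.67%


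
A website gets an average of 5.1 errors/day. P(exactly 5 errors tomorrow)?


Poisson(λ=5.1): P(X=5) = e^(-λ)×λ^k/k!
= e^(-5.1) × 5.1^5 / 5!
≈ 0.006096746566 × 3450.25251 / 120 ≈ 0.175294

P(X=5) ≈ 0.175294 ≈ 17.53%


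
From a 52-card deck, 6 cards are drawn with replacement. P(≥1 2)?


P(not a 2) = 48/52 = 12/13
P(none in 6 draws) = (12/13)^6 = 2985984/4826809
P(≥1 2) = 1 - 2985984/4826809 = 1840825/4826809

P = 1840825/4826809 ≈ 38.14%


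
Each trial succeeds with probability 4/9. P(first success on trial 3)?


Geometric: P(X=3) = (1-p)^(k-1)×p = (5/9)^2×4/9 = 100/729

P(X=3) = 100/729 ≈ 13.72%


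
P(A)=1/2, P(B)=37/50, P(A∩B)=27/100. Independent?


P(A)×P(B) = 37/100
P(A∩B) = 27/100
Not equal → NOT independent

No, not independent


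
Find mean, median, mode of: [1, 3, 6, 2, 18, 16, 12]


Sorted: [1, 2, 3, 6, 12, 16, 18]
Mean = 58/7
Median = 6
Freq: {1: 1, 3: 1, 6: 1, 2: 1, 18: 1, 16: 1, 12: 1}
Mode: No mode

Mean=58/7, Median=6, Mode=No mode


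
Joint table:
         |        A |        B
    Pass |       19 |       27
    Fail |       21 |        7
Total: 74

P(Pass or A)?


P(Pass∨A) = P(Pass) + P(A) - P(Pass∧A)
= (46 + 40 - 19)/74 = 67/74

P = 67/74 ≈ 90.54%


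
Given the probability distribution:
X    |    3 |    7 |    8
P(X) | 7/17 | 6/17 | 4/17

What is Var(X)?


E[X] = 95/17
E[X²] = 613/17
Var(X) = E[X²] - (E[X])² = 613/17 - 9025/289 = 1396/289

Var(X) = 1396/289 ≈ 4.8304


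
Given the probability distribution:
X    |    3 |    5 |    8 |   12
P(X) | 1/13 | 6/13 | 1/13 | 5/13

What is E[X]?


E[X] = Σ x·P(X=x)
= (3)×(1/13) + (5)×(6/13) + (8)×(1/13) + (12)×(5/13)
= 101/13

E[X] = 101/13


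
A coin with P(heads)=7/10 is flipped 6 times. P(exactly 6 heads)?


Binomial: P(X=6) = C(6,6)×p^6×(1-p)^0
= 1 × 117649/1000000 × 1 = 117649/1000000

P(X=6) = 117649/1000000 ≈ 11.76%


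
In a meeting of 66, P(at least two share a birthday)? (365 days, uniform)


P(all different) = Π(365-i)/365 for i=0..65
= 0.001904
P(match) = 1 - 0.001904 = 0.998096

P ≈ 0.9981 ≈ 99.81%


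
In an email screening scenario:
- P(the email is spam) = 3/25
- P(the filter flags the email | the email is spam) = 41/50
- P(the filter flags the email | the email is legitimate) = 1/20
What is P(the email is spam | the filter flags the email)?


Using Bayes' theorem:
P(A|B) = P(B|A)·P(A) / P(B)

P(the filter flags the email) = 41/50 × 3/25 + 1/20 × 22/25
= 123/1250 + 11/250 = 89/625

P(the email is spam|the filter flags the email) = (123/1250) / (89/625) = 123/178

P(the email is spam|the filter flags the email) = 123/178 ≈ 69.10%


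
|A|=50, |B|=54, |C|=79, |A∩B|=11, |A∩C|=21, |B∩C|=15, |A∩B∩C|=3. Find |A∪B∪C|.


|A∪B∪C| = 50+54+79-11-21-15+3 = 139

|A∪B∪C| = 139


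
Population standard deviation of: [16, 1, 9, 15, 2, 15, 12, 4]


Mean = 74/8 = 37/4
  (16-37/4)²=729/16
  (1-37/4)²=1089/16
  (9-37/4)²=1/16
  (15-37/4)²=529/16
  (2-37/4)²=841/16
  (15-37/4)²=529/16
  (12-37/4)²=121/16
  (4-37/4)²=441/16
Σ(x-μ)² = 535/2
σ² = (535/2)/8 = 535/16

σ = √(535/16) ≈ 5.7825


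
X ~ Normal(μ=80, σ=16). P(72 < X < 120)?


z₁=(72-80)/16=-0.5, z₂=(120-80)/16=2.5
P = Φ(2.5) - Φ(-0.5) = 0.993790 - 0.308538 = 0.685252 ≈ 0.6853

P(72 < X < 120) ≈ 0.6853


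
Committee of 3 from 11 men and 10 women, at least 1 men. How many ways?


Count by #men:
  1M,2W: C(11,1)×C(10,2)=495
  2M,1W: C(11,2)×C(10,1)=550
  3M,0W: C(11,3)×C(10,0)=165
Total = 1210

1210


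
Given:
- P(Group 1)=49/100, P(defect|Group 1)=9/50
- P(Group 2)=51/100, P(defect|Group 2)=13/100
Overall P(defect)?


P(B) = Σ P(B|Aᵢ)×P(Aᵢ)
  9/50×49/100 = 441/5000
  13/100×51/100 = 663/10000
Sum = 309/2000

P(defect) = 309/2000 ≈ 15.45%


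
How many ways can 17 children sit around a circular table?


Circular arrangements of 17 distinct objects: fix one position to break rotational symmetry.
(n-1)! = 16! = 20922789888000

20922789888000


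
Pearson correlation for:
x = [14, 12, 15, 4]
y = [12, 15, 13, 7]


n=4, Σx=45, Σy=47, Σxy=571, Σx²=581, Σy²=587
r = (4×571 - 45×47)/√((4×581 - 45²)(4×587 - 47²))
= 169/√(299×139) = 169/√41561 ≈ 169/203.8652 ≈ 0.8290

r ≈ 0.8290


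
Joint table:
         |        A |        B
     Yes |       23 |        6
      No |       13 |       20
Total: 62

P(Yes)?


P(Yes) = (23+6)/62 = 29/62

P(Yes) = 29/62 ≈ 46.77%


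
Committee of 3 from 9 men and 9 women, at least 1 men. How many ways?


Count by #men:
  1M,2W: C(9,1)×C(9,2)=324
  2M,1W: C(9,2)×C(9,1)=324
  3M,0W: C(9,3)×C(9,0)=84
Total = 732

732


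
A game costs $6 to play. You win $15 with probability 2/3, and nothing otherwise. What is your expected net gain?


E[gain] = (15-6)×2/3 + (-6)×1/3
= 6 - 2 = 4

Expected net gain = $4 ≈ $4.00


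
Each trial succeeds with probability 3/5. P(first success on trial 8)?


Geometric: P(X=8) = (1-p)^(k-1)×p = (2/5)^7×3/5 = 384/390625

P(X=8) = 384/390625 ≈ 0.10%


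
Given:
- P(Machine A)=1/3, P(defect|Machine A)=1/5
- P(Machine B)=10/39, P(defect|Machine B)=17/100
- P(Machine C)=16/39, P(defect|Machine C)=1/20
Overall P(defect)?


P(B) = Σ P(B|Aᵢ)×P(Aᵢ)
  1/5×1/3 = 1/15
  17/100×10/39 = 17/390
  1/20×16/39 = 4/195
Sum = 17/130

P(defect) = 17/130 ≈ 13.08%


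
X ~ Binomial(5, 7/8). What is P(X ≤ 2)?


P(X ≤ 2) = Σ P(X=i) for i=0..2
P(X=0) = 1/32768
P(X=1) = 35/32768
P(X=2) = 245/16384
Sum = 263/16384

P(X ≤ 2) = 263/16384 ≈ 1.61%


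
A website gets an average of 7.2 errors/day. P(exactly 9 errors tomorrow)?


Poisson(λ=7.2): P(X=9) = e^(-λ)×λ^k/k!
= e^(-7.2) × 7.2^9 / 9!
≈ 0.0007465858084 × 51998697.8142 / 362880 ≈ 0.106982

P(X=9) ≈ 0.106982 ≈ 10.70%


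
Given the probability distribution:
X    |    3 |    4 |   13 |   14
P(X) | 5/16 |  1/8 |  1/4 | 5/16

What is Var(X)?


E[X] = 145/16
E[X²] = 1733/16
Var(X) = E[X²] - (E[X])² = 1733/16 - 21025/256 = 6703/256

Var(X) = 6703/256 ≈ 26.1836


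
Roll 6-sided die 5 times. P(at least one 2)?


P(no 2)^5 = (5/6)^5 = 3125/7776
P(≥1) = 1 - 3125/7776 = 4651/7776

P = 4651/7776 ≈ 59.81%


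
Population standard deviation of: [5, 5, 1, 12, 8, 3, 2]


Mean = 36/7
  (5-36/7)²=1/49
  (5-36/7)²=1/49
  (1-36/7)²=841/49
  (12-36/7)²=2304/49
  (8-36/7)²=400/49
  (3-36/7)²=225/49
  (2-36/7)²=484/49
Σ(x-μ)² = 608/7
σ² = (608/7)/7 = 608/49

σ = √(608/49) ≈ 3.5225


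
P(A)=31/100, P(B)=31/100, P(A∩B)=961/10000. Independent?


P(A)×P(B) = 961/10000
P(A∩B) = 961/10000
Equal ✓ → Independent

Yes, independent


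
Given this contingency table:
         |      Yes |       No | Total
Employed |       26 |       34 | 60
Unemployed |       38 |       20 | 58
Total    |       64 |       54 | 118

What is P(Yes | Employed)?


P(Yes | Employed) = 26/(26+34) = 26/60 = 13/30

P(Yes|Employed) = 13/30 ≈ 43.33%


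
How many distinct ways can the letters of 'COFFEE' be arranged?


Letters: 6, freq: {'C': 1, 'O': 1, 'F': 2, 'E': 2}
6!/(1!×1!×2!×2!) = 720/4 = 180

180


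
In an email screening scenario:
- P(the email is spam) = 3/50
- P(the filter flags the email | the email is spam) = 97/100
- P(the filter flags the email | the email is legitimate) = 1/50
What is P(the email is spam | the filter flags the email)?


Using Bayes' theorem:
P(A|B) = P(B|A)·P(A) / P(B)

P(the filter flags the email) = 97/100 × 3/50 + 1/50 × 47/50
= 291/5000 + 47/2500 = 77/1000

P(the email is spam|the filter flags the email) = (291/5000) / (77/1000) = 291/385

P(the email is spam|the filter flags the email) = 291/385 ≈ 75.58%


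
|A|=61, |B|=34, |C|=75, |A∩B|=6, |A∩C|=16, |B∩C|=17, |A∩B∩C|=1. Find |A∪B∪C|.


|A∪B∪C| = 61+34+75-6-16-17+1 = 132

|A∪B∪C| = 132


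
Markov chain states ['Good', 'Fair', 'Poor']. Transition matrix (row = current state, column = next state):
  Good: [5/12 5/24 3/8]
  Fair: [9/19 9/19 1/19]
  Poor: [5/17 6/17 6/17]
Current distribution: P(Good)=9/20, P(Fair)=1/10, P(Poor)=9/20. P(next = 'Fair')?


P(next=Fair) = Σᵢ P(now=i)×P(i→Fair)
= 9/20×5/24 + 1/10×9/19 + 9/20×6/17
= 3/32 + 9/190 + 27/170 = 15501/51680

P = 15501/51680 ≈ 0.2999


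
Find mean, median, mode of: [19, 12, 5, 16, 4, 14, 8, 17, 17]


Sorted: [4, 5, 8, 12, 14, 16, 17, 17, 19]
Mean = 112/9
Median = 14
Freq: {19: 1, 12: 1, 5: 1, 16: 1, 4: 1, 14: 1, 8: 1, 17: 2}
Mode: [17]

Mean=112/9, Median=14, Mode=17


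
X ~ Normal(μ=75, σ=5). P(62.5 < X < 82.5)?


z₁=(62.5-75)/5=-2.5, z₂=(82.5-75)/5=1.5
P = Φ(1.5) - Φ(-2.5) = 0.933193 - 0.006210 = 0.926983 ≈ 0.9270

P(62.5 < X < 82.5) ≈ 0.9270


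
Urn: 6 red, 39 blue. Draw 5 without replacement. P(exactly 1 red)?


Hypergeometric: C(6,1)×C(39,4)/C(45,5)
= 6×82251/1221759 = 54834/135751

P(X=1) = 54834/135751 ≈ 40.39%


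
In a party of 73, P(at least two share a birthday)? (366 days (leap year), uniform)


P(all different) = Π(366-i)/366 for i=0..72
= 0.000449
P(match) = 1 - 0.000449 = 0.999551

P ≈ 0.9996 ≈ 99.96%


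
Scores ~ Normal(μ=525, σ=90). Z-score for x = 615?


z = (x - μ)/σ = (615 - 525)/90 = 1.0

z = 1.0


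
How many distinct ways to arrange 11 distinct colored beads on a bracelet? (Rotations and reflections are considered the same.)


Free circular arrangements: rotations and reflections both identified.
(n-1)!/2 = 10!/2 = 3628800/2 = 1814400

1814400


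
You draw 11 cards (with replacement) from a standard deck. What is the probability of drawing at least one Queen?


P(not a Queen) = 48/52 = 12/13
P(none in 11 draws) = (12/13)^11 = 743008370688/1792160394037
P(≥1 Queen) = 1 - 743008370688/1792160394037 = 1049152023349/1792160394037

P = 1049152023349/1792160394037 ≈ 58.54%


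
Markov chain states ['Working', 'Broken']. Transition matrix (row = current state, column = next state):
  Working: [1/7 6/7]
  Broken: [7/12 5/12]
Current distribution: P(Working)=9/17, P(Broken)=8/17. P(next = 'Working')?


P(next=Working) = Σᵢ P(now=i)×P(i→Working)
= 9/17×1/7 + 8/17×7/12
= 9/119 + 14/51 = 125/357

P = 125/357 ≈ 0.3501


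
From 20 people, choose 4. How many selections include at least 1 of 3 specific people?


Complement: C(20,4) - C(17,4) = 4845 - 2380 = 2465

2465


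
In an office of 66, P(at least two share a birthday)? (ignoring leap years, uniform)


P(all different) = Π(365-i)/365 for i=0..65
= 0.001904
P(match) = 1 - 0.001904 = 0.998096

P ≈ 0.9981 ≈ 99.81%


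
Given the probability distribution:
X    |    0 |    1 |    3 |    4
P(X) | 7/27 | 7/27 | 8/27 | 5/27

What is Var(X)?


E[X] = 17/9
E[X²] = 53/9
Var(X) = E[X²] - (E[X])² = 53/9 - 289/81 = 188/81

Var(X) = 188/81 ≈ 2.3210


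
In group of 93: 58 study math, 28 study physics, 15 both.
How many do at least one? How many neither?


|A∪B| = 58+28-15 = 71
Neither = 93-71 = 22

At least one: 71; Neither: 22


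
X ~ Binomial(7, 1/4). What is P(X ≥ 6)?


P(X ≥ 6) = Σ P(X=i) for i=6..7
P(X=6) = 21/16384
P(X=7) = 1/16384
Sum = 11/8192

P(X ≥ 6) = 11/8192 ≈ 0.13%


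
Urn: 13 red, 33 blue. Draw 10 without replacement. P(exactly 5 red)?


Hypergeometric: C(13,5)×C(33,5)/C(46,10)
= 1287×237336/4076350421 = 2136024/28505947

P(X=5) = 2136024/28505947 ≈ 7.49%


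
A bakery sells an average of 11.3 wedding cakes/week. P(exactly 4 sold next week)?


Poisson(λ=11.3): P(X=4) = e^(-λ)×λ^k/k!
= e^(-11.3) × 11.3^4 / 4!
≈ 1.237292426e-05 × 16304.7361 / 24 ≈ 0.008406

P(X=4) ≈ 0.008406 ≈ 0.84%


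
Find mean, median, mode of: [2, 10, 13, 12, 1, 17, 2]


Sorted: [1, 2, 2, 10, 12, 13, 17]
Mean = 57/7
Median = 10
Freq: {2: 2, 10: 1, 13: 1, 12: 1, 1: 1, 17: 1}
Mode: [2]

Mean=57/7, Median=10, Mode=2


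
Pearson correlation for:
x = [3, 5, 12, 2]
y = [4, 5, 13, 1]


n=4, Σx=22, Σy=23, Σxy=195, Σx²=182, Σy²=211
r = (4×195 - 22×23)/√((4×182 - 22²)(4×211 - 23²))
= 274/√(244×315) = 274/√76860 ≈ 274/277.2364 ≈ 0.9883

r ≈ 0.9883


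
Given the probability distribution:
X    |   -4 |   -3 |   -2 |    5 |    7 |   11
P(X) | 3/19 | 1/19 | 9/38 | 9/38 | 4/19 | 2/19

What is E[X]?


E[X] = Σ x·P(X=x)
= (-4)×(3/19) + (-3)×(1/19) + (-2)×(9/38) + (5)×(9/38) + (7)×(4/19) + (11)×(2/19)
= 97/38

E[X] = 97/38


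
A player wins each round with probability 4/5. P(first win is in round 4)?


Geometric: P(X=4) = (1-p)^(k-1)×p = (1/5)^3×4/5 = 4/625

P(X=4) = 4/625 ≈ 0.64%


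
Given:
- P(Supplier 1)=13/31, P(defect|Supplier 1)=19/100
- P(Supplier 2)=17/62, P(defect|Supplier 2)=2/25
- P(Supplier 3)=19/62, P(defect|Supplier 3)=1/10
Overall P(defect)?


P(B) = Σ P(B|Aᵢ)×P(Aᵢ)
  19/100×13/31 = 247/3100
  2/25×17/62 = 17/775
  1/10×19/62 = 19/620
Sum = 41/310

P(defect) = 41/310 ≈ 13.23%


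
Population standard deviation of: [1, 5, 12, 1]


Mean = 19/4
  (1-19/4)²=225/16
  (5-19/4)²=1/16
  (12-19/4)²=841/16
  (1-19/4)²=225/16
Σ(x-μ)² = 323/4
σ² = (323/4)/4 = 323/16

σ = √(323/16) ≈ 4.4931


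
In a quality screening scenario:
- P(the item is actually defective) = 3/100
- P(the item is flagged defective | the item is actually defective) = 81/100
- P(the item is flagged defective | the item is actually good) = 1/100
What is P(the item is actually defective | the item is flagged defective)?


Using Bayes' theorem:
P(A|B) = P(B|A)·P(A) / P(B)

P(the item is flagged defective) = 81/100 × 3/100 + 1/100 × 97/100
= 243/10000 + 97/10000 = 17/500

P(the item is actually defective|the item is flagged defective) = (243/10000) / (17/500) = 243/340

P(the item is actually defective|the item is flagged defective) = 243/340 ≈ 71.47%


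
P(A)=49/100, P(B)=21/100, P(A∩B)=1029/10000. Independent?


P(A)×P(B) = 1029/10000
P(A∩B) = 1029/10000
Equal ✓ → Independent

Yes, independent


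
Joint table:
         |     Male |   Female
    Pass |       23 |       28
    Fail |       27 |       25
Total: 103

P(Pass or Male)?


P(Pass∨Male) = P(Pass) + P(Male) - P(Pass∧Male)
= (51 + 50 - 23)/103 = 78/103

P = 78/103 ≈ 75.73%


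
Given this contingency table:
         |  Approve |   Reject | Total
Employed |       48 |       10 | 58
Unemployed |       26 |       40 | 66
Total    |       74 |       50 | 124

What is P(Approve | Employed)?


P(Approve | Employed) = 48/(48+10) = 48/58 = 24/29

P(Approve|Employed) = 24/29 ≈ 82.76%


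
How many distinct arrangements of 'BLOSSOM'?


Letters: 7, freq: {'B': 1, 'L': 1, 'O': 2, 'S': 2, 'M': 1}
7!/(1!×1!×2!×2!×1!) = 5040/4 = 1260

1260


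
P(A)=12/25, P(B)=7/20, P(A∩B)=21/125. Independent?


P(A)×P(B) = 21/125
P(A∩B) = 21/125
Equal ✓ → Independent

Yes, independent


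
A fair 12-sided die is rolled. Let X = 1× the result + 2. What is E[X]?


E[die] = (1+12)/2 = 13/2
E[X] = 1×13/2 + 2 = 17/2

E[X] = 17/2


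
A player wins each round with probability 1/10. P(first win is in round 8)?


Geometric: P(X=8) = (1-p)^(k-1)×p = (9/10)^7×1/10 = 4782969/100000000

P(X=8) = 4782969/100000000 ≈ 4.78%


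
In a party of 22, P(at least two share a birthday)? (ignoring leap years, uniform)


P(all different) = Π(365-i)/365 for i=0..21
= 0.524305
P(match) = 1 - 0.524305 = 0.475695

P ≈ 0.4757 ≈ 47.57%


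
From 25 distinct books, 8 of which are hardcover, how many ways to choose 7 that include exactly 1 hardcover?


Choose 1 of the 8 hardcovers and 6 of the other 17 books:
C(8,1)×C(17,6) = 8×12376 = 99008

99008


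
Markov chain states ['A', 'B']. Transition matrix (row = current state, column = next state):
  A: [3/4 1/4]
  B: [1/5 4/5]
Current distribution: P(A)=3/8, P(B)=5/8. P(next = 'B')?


P(next=B) = Σᵢ P(now=i)×P(i→B)
= 3/8×1/4 + 5/8×4/5
= 3/32 + 1/2 = 19/32

P = 19/32 ≈ 0.5938


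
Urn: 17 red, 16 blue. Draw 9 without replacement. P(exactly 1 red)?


Hypergeometric: C(17,1)×C(16,8)/C(33,9)
= 17×12870/38567100 = 51/8990

P(X=1) = 51/8990 ≈ 0.57%


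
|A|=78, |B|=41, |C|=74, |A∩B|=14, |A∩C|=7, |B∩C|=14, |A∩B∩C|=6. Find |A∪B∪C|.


|A∪B∪C| = 78+41+74-14-7-14+6 = 164

|A∪B∪C| = 164


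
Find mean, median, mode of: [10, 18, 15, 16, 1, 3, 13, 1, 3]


Sorted: [1, 1, 3, 3, 10, 13, 15, 16, 18]
Mean = 80/9
Median = 10
Freq: {10: 1, 18: 1, 15: 1, 16: 1, 1: 2, 3: 2, 13: 1}
Mode: [1, 3]

Mean=80/9, Median=10, Mode=[1, 3]


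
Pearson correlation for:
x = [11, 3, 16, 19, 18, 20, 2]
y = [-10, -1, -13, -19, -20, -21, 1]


n=7, Σx=89, Σy=-83, Σxy=-1460, Σx²=1475, Σy²=1473
r = (7×(-1460) - 89×(-83))/√((7×1475 - 89²)(7×1473 - (-83)²))
= -2833/√(2404×3422) = -2833/√8226488 ≈ -2833/2868.1855 ≈ -0.9877

r ≈ -0.9877


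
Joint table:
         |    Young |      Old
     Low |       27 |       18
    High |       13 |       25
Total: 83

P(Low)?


P(Low) = (27+18)/83 = 45/83

P(Low) = 45/83 ≈ 54.22%


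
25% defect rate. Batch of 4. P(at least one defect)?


P(all good) = (3/4)^4 = 81/256
P(≥1 defect) = 175/256

P = 175/256 ≈ 68.36%


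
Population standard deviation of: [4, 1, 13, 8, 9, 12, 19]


Mean = 66/7
  (4-66/7)²=1444/49
  (1-66/7)²=3481/49
  (13-66/7)²=625/49
  (8-66/7)²=100/49
  (9-66/7)²=9/49
  (12-66/7)²=324/49
  (19-66/7)²=4489/49
Σ(x-μ)² = 1496/7
σ² = (1496/7)/7 = 1496/49

σ = √(1496/49) ≈ 5.5255


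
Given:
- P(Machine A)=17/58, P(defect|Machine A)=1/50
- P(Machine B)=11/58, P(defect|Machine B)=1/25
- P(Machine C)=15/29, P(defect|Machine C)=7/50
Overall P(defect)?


P(B) = Σ P(B|Aᵢ)×P(Aᵢ)
  1/50×17/58 = 17/2900
  1/25×11/58 = 11/1450
  7/50×15/29 = 21/290
Sum = 249/2900

P(defect) = 249/2900 ≈ 8.59%


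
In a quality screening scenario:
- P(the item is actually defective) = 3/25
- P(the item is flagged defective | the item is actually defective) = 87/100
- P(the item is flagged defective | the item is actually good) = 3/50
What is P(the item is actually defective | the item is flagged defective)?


Using Bayes' theorem:
P(A|B) = P(B|A)·P(A) / P(B)

P(the item is flagged defective) = 87/100 × 3/25 + 3/50 × 22/25
= 261/2500 + 33/625 = 393/2500

P(the item is actually defective|the item is flagged defective) = (261/2500) / (393/2500) = 87/131

P(the item is actually defective|the item is flagged defective) = 87/131 ≈ 66.41%


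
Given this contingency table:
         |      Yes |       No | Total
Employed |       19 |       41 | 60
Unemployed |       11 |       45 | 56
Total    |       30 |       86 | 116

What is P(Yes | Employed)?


P(Yes | Employed) = 19/(19+41) = 19/60

P(Yes|Employed) = 19/60 ≈ 31.67%


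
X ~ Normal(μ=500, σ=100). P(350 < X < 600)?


z₁=(350-500)/100=-1.5, z₂=(600-500)/100=1.0
P = Φ(1.0) - Φ(-1.5) = 0.841345 - 0.066807 = 0.774538 ≈ 0.7745

P(350 < X < 600) ≈ 0.7745


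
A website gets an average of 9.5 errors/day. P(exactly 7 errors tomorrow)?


Poisson(λ=9.5): P(X=7) = e^(-λ)×λ^k/k!
= e^(-9.5) × 9.5^7 / 7!
≈ 7.485182989e-05 × 6983372.96094 / 5040 ≈ 0.103714

P(X=7) ≈ 0.103714 ≈ 10.37%


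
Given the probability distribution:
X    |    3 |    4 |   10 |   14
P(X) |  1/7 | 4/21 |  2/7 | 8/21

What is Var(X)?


E[X] = 197/21
E[X²] = 753/7
Var(X) = E[X²] - (E[X])² = 753/7 - 38809/441 = 8630/441

Var(X) = 8630/441 ≈ 19.5692


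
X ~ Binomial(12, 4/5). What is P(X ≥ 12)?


P(X ≥ 12) = Σ P(X=i) for i=12..12
P(X=12) = 16777216/244140625
Sum = 16777216/244140625

P(X ≥ 12) = 16777216/244140625 ≈ 6.87%


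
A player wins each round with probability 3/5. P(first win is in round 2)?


Geometric: P(X=2) = (1-p)^(k-1)×p = (2/5)^1×3/5 = 6/25

P(X=2) = 6/25 ≈ 24.00%


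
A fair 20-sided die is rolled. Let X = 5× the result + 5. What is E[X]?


E[die] = (1+20)/2 = 21/2
E[X] = 5×21/2 + 5 = 115/2

E[X] = 115/2


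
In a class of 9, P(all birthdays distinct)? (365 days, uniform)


P(all different) = Π(365-i)/365 for i=0..8
= (365/365)×(364/365)×...×(357/365)
= 0.905376

P ≈ 0.9054 ≈ 90.54%


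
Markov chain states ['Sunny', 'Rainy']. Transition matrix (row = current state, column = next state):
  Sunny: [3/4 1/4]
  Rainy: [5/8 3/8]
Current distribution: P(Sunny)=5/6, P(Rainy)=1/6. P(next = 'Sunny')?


P(next=Sunny) = Σᵢ P(now=i)×P(i→Sunny)
= 5/6×3/4 + 1/6×5/8
= 5/8 + 5/48 = 35/48

P = 35/48 ≈ 0.7292


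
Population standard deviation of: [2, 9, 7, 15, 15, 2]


Mean = 50/6 = 25/3
  (2-25/3)²=361/9
  (9-25/3)²=4/9
  (7-25/3)²=16/9
  (15-25/3)²=400/9
  (15-25/3)²=400/9
  (2-25/3)²=361/9
Σ(x-μ)² = 514/3
σ² = (514/3)/6 = 257/9

σ = √(257/9) ≈ 5.3437


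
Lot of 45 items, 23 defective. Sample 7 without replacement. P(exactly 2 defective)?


Hypergeometric: C(23,2)×C(22,5)/C(45,7)
= 253×26334/45379620 = 33649/229190

P(X=2) = 33649/229190 ≈ 14.68%


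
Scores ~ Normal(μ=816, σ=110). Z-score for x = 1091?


z = (x - μ)/σ = (1091 - 816)/110 = 2.5

z = 2.5


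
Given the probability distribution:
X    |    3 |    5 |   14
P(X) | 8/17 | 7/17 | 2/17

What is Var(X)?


E[X] = 87/17
E[X²] = 639/17
Var(X) = E[X²] - (E[X])² = 639/17 - 7569/289 = 3294/289

Var(X) = 3294/289 ≈ 11.3979


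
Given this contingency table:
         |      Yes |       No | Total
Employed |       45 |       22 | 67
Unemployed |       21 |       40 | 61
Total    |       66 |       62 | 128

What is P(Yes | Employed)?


P(Yes | Employed) = 45/(45+22) = 45/67

P(Yes|Employed) = 45/67 ≈ 67.16%


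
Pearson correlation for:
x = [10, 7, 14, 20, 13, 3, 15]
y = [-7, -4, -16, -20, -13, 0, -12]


n=7, Σx=82, Σy=-72, Σxy=-1071, Σx²=1148, Σy²=1034
r = (7×(-1071) - 82×(-72))/√((7×1148 - 82²)(7×1034 - (-72)²))
= -1593/√(1312×2054) = -1593/√2694848 ≈ -1593/1641.5992 ≈ -0.9704

r ≈ -0.9704


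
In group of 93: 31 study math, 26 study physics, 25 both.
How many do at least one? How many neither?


|A∪B| = 31+26-25 = 32
Neither = 93-32 = 61

At least one: 32; Neither: 61


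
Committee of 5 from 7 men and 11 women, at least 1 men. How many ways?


Count by #men:
  1M,4W: C(7,1)×C(11,4)=2310
  2M,3W: C(7,2)×C(11,3)=3465
  3M,2W: C(7,3)×C(11,2)=1925
  4M,1W: C(7,4)×C(11,1)=385
  5M,0W: C(7,5)×C(11,0)=21
Total = 8106

8106


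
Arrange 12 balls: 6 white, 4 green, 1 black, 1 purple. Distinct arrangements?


12!/(6!×4!×1!×1!) = 27720

27720


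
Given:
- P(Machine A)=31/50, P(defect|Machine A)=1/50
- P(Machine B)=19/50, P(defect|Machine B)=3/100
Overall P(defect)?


P(B) = Σ P(B|Aᵢ)×P(Aᵢ)
  1/50×31/50 = 31/2500
  3/100×19/50 = 57/5000
Sum = 119/5000

P(defect) = 119/5000 ≈ 2.38%


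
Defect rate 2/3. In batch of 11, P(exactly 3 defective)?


Binomial: P(X=3) = C(11,3)×p^3×(1-p)^8
= 165 × 8/27 × 1/6561 = 440/59049

P(X=3) = 440/59049 ≈ 0.75%


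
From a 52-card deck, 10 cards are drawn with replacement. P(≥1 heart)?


P(not a heart) = 39/52 = 3/4
P(none in 10 draws) = (3/4)^10 = 59049/1048576
P(≥1 heart) = 1 - 59049/1048576 = 989527/1048576

P = 989527/1048576 ≈ 94.37%


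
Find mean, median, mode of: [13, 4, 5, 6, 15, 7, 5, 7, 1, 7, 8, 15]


Sorted: [1, 4, 5, 5, 6, 7, 7, 7, 8, 13, 15, 15]
Mean = 93/12 = 31/4
Median = 7
Freq: {13: 1, 4: 1, 5: 2, 6: 1, 15: 2, 7: 3, 1: 1, 8: 1}
Mode: [7]

Mean=31/4, Median=7, Mode=7


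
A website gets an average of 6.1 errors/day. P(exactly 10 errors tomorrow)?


Poisson(λ=6.1): P(X=10) = e^(-λ)×λ^k/k!
= e^(-6.1) × 6.1^10 / 10!
≈ 0.002242867719 × 71334291.1663 / 3628800 ≈ 0.044090

P(X=10) ≈ 0.044090 ≈ 4.41%


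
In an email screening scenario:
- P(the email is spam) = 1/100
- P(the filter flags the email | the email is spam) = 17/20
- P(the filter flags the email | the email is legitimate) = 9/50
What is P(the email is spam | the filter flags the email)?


Using Bayes' theorem:
P(A|B) = P(B|A)·P(A) / P(B)

P(the filter flags the email) = 17/20 × 1/100 + 9/50 × 99/100
= 17/2000 + 891/5000 = 1867/10000

P(the email is spam|the filter flags the email) = (17/2000) / (1867/10000) = 85/1867

P(the email is spam|the filter flags the email) = 85/1867 ≈ 4.55%


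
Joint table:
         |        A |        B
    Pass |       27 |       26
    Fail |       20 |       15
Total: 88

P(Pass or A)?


P(Pass∨A) = P(Pass) + P(A) - P(Pass∧A)
= (53 + 47 - 27)/88 = 73/88

P = 73/88 ≈ 82.95%


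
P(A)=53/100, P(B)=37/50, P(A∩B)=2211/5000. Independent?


P(A)×P(B) = 1961/5000
P(A∩B) = 2211/5000
Not equal → NOT independent

No, not independent


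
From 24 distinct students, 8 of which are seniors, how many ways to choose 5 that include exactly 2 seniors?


Choose 2 of the 8 seniors and 3 of the other 16 students:
C(8,2)×C(16,3) = 28×560 = 15680

15680


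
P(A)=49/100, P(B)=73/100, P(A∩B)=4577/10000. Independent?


P(A)×P(B) = 3577/10000
P(A∩B) = 4577/10000
Not equal → NOT independent

No, not independent


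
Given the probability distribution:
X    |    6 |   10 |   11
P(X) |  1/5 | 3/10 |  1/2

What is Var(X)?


E[X] = 97/10
E[X²] = 977/10
Var(X) = E[X²] - (E[X])² = 977/10 - 9409/100 = 361/100

Var(X) = 361/100 ≈ 3.6100


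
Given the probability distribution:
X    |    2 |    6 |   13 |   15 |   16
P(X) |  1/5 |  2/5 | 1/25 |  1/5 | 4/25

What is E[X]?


E[X] = Σ x·P(X=x)
= (2)×(1/5) + (6)×(2/5) + (13)×(1/25) + (15)×(1/5) + (16)×(4/25)
= 222/25

E[X] = 222/25


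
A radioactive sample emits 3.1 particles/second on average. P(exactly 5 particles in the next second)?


Poisson(λ=3.1): P(X=5) = e^(-λ)×λ^k/k!
= e^(-3.1) × 3.1^5 / 5!
≈ 0.04504920239 × 286.29151 / 120 ≈ 0.107477

P(X=5) ≈ 0.107477 ≈ 10.75%


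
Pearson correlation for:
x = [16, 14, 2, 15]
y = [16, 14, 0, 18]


n=4, Σx=47, Σy=48, Σxy=722, Σx²=681, Σy²=776
r = (4×722 - 47×48)/√((4×681 - 47²)(4×776 - 48²))
= 632/√(515×800) = 632/√412000 ≈ 632/641.8723 ≈ 0.9846

r ≈ 0.9846


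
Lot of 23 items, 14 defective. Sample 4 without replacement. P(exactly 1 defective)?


Hypergeometric: C(14,1)×C(9,3)/C(23,4)
= 14×84/8855 = 168/1265

P(X=1) = 168/1265 ≈ 13.28%


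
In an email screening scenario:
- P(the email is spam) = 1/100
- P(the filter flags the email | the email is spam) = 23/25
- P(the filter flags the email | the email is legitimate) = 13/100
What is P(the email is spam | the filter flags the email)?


Using Bayes' theorem:
P(A|B) = P(B|A)·P(A) / P(B)

P(the filter flags the email) = 23/25 × 1/100 + 13/100 × 99/100
= 23/2500 + 1287/10000 = 1379/10000

P(the email is spam|the filter flags the email) = (23/2500) / (1379/10000) = 92/1379

P(the email is spam|the filter flags the email) = 92/1379 ≈ 6.67%


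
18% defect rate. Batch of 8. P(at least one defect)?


P(all good) = (41/50)^8 = 7984925229121/39062500000000
P(≥1 defect) = 31077574770879/39062500000000

P = 31077574770879/39062500000000 ≈ 79.56%


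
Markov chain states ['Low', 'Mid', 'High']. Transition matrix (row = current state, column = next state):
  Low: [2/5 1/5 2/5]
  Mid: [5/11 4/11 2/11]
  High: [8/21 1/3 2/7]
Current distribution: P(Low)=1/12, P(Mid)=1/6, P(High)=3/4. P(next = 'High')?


P(next=High) = Σᵢ P(now=i)×P(i→High)
= 1/12×2/5 + 1/6×2/11 + 3/4×2/7
= 1/30 + 1/33 + 3/14 = 107/385

P = 107/385 ≈ 0.2779


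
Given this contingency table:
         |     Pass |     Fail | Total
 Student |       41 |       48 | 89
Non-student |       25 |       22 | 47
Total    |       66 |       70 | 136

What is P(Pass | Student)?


P(Pass | Student) = 41/(41+48) = 41/89

P(Pass|Student) = 41/89 ≈ 46.07%


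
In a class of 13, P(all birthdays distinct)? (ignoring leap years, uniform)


P(all different) = Π(365-i)/365 for i=0..12
= (365/365)×(364/365)×...×(353/365)
= 0.805590

P ≈ 0.8056 ≈ 80.56%


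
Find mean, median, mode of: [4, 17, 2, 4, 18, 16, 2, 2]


Sorted: [2, 2, 2, 4, 4, 16, 17, 18]
Mean = 65/8
Median = 4
Freq: {4: 2, 17: 1, 2: 3, 18: 1, 16: 1}
Mode: [2]

Mean=65/8, Median=4, Mode=2


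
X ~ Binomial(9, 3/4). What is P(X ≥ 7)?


P(X ≥ 7) = Σ P(X=i) for i=7..9
P(X=7) = 19683/65536
P(X=8) = 59049/262144
P(X=9) = 19683/262144
Sum = 19683/32768

P(X ≥ 7) = 19683/32768 ≈ 60.07%


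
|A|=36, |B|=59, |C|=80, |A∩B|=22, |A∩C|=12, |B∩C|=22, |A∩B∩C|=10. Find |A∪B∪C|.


|A∪B∪C| = 36+59+80-22-12-22+10 = 129

|A∪B∪C| = 129


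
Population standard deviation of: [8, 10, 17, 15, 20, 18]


Mean = 88/6 = 44/3
  (8-44/3)²=400/9
  (10-44/3)²=196/9
  (17-44/3)²=49/9
  (15-44/3)²=1/9
  (20-44/3)²=256/9
  (18-44/3)²=100/9
Σ(x-μ)² = 334/3
σ² = (334/3)/6 = 167/9

σ = √(167/9) ≈ 4.3076


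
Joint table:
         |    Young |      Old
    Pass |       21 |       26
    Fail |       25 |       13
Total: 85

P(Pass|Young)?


P(Pass|Young) = 21/(21+25) = 21/46

P = 21/46 ≈ 45.65%


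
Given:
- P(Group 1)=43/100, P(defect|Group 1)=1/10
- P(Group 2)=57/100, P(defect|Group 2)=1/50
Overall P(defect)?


P(B) = Σ P(B|Aᵢ)×P(Aᵢ)
  1/10×43/100 = 43/1000
  1/50×57/100 = 57/5000
Sum = 34/625

P(defect) = 34/625 ≈ 5.44%


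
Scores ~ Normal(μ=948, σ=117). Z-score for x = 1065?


z = (x - μ)/σ = (1065 - 948)/117 = 1.0

z = 1.0


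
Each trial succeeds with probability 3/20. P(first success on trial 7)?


Geometric: P(X=7) = (1-p)^(k-1)×p = (17/20)^6×3/20 = 72412707/1280000000

P(X=7) = 72412707/1280000000 ≈ 5.66%


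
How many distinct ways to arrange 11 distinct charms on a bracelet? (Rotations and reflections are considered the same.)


Free circular arrangements: rotations and reflections both identified.
(n-1)!/2 = 10!/2 = 3628800/2 = 1814400

1814400


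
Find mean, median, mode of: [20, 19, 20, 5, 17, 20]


Sorted: [5, 17, 19, 20, 20, 20]
Mean = 101/6
Median = 39/2
Freq: {20: 3, 19: 1, 5: 1, 17: 1}
Mode: [20]

Mean=101/6, Median=39/2, Mode=20


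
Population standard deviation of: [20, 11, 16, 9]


Mean = 56/4 = 14
  (20-14)²=36
  (11-14)²=9
  (16-14)²=4
  (9-14)²=25
Σ(x-μ)² = 74
σ² = 74/4 = 37/2

σ = √(37/2) ≈ 4.3012


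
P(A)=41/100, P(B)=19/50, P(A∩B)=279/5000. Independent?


P(A)×P(B) = 779/5000
P(A∩B) = 279/5000
Not equal → NOT independent

No, not independent


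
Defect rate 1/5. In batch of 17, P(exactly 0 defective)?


Binomial: P(X=0) = C(17,0)×p^0×(1-p)^17
= 1 × 1 × 17179869184/762939453125 = 17179869184/762939453125

P(X=0) = 17179869184/762939453125 ≈ 2.25%


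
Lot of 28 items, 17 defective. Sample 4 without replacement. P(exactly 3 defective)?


Hypergeometric: C(17,3)×C(11,1)/C(28,4)
= 680×11/20475 = 1496/4095

P(X=3) = 1496/4095 ≈ 36.53%


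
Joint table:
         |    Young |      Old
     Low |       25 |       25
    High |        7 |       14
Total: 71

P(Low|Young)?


P(Low|Young) = 25/(25+7) = 25/32

P = 25/32 ≈ 78.12%


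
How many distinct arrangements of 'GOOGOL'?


Letters: 6, freq: {'G': 2, 'O': 3, 'L': 1}
6!/(2!×3!×1!) = 720/12 = 60

60


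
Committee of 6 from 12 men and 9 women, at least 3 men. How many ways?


Count by #men:
  3M,3W: C(12,3)×C(9,3)=18480
  4M,2W: C(12,4)×C(9,2)=17820
  5M,1W: C(12,5)×C(9,1)=7128
  6M,0W: C(12,6)×C(9,0)=924
Total = 44352

44352


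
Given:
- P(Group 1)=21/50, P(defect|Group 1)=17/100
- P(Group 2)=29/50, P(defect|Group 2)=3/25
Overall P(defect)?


P(B) = Σ P(B|Aᵢ)×P(Aᵢ)
  17/100×21/50 = 357/5000
  3/25×29/50 = 87/1250
Sum = 141/1000

P(defect) = 141/1000 ≈ 14.10%


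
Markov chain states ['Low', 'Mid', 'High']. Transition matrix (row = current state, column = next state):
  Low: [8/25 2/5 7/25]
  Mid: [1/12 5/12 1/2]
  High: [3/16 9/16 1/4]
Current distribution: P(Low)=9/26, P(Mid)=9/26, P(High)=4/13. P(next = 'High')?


P(next=High) = Σᵢ P(now=i)×P(i→High)
= 9/26×7/25 + 9/26×1/2 + 4/13×1/4
= 63/650 + 9/52 + 1/13 = 451/1300

P = 451/1300 ≈ 0.3469


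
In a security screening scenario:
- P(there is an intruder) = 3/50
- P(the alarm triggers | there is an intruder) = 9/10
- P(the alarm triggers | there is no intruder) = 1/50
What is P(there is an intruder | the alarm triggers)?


Using Bayes' theorem:
P(A|B) = P(B|A)·P(A) / P(B)

P(the alarm triggers) = 9/10 × 3/50 + 1/50 × 47/50
= 27/500 + 47/2500 = 91/1250

P(there is an intruder|the alarm triggers) = (27/500) / (91/1250) = 135/182

P(there is an intruder|the alarm triggers) = 135/182 ≈ 74.18%


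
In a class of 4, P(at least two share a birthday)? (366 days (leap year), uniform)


P(all different) = Π(366-i)/366 for i=0..3
= 0.983689
P(match) = 1 - 0.983689 = 0.016311

P ≈ 0.0163 ≈ 1.63%


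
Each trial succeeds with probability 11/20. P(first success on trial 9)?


Geometric: P(X=9) = (1-p)^(k-1)×p = (9/20)^8×11/20 = 473513931/512000000000

P(X=9) = 473513931/512000000000 ≈ 0.09%
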